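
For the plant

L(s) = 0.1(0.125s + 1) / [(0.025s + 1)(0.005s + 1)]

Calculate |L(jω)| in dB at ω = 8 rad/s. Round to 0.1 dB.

-17.2 dB

At ω = 8 rad/s:
zero (1 + j8·0.125) = 1 + j1 → |·| ≈ 1.4142, ∠ ≈ 45.00°
pole (1 + j8·0.025) = 1 + j0.2 → |·| ≈ 1.0198, ∠ ≈ 11.31°
pole (1 + j8·0.005) = 1 + j0.04 → |·| ≈ 1.0008, ∠ ≈ 2.29°
|L| = 0.1 · 1.4142 / (1.0198 · 1.0008) ≈ 0.13856
Gain = 20 log₁₀(0.13856) ≈ -17.17 dB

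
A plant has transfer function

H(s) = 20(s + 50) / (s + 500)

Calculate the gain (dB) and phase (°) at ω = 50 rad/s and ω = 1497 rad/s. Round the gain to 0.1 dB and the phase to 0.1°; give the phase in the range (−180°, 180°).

ω = 50: 9.0 dB, 39.3°; ω = 1497: 25.6 dB, 16.6°

At s = jω = j50:
zero (s+50): 50 + j50 → |·| = √(50²+50²) = √5000 ≈ 70.711, ∠ = arctan(50/50) ≈ 45.00°
pole (s+500): 500 + j50 → |·| = √(500²+50²) = √252500 ≈ 502.49, ∠ = arctan(50/500) ≈ 5.71°
|H| = 20 · 70.711 / 502.49 ≈ 2.8144
Gain = 20 log₁₀(2.8144) ≈ 8.99 dB
∠H = 45.00° − 5.71° = 39.29°

At s = jω = j1497:
zero (s+50): 50 + j1497 → |·| = √(50²+1497²) = √2243509 ≈ 1497.8, ∠ = arctan(1497/50) ≈ 88.09°
pole (s+500): 500 + j1497 → |·| = √(500²+1497²) = √2491009 ≈ 1578.3, ∠ = arctan(1497/500) ≈ 71.53°
|H| = 20 · 1497.8 / 1578.3 ≈ 18.98
Gain = 20 log₁₀(18.98) ≈ 25.57 dB
∠H = 88.09° − 71.53° = 16.56°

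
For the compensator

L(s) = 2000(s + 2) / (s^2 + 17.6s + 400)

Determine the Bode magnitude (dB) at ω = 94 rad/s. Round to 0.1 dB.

26.8 dB

At s = jω = j94:
zero (s+2): 2 + j94 → |·| = √(2²+94²) = √8840 ≈ 94.021, ∠ = arctan(94/2) ≈ 88.78°
quadratic: (j94)² + 17.6·j94 + 400 = -8436 + j1654.4 → |·| ≈ 8596.7, ∠ ≈ 168.90°
|L| = 2000 · 94.021 / 8596.7 ≈ 21.874
Gain = 20 log₁₀(21.874) ≈ 26.80 dB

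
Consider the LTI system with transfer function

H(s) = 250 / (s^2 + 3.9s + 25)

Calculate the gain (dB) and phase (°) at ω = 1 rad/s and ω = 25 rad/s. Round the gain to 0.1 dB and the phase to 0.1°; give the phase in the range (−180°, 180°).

At s = jω = j1:
quadratic: (j1)² + 3.9·j1 + 25 = 24 + j3.9 → |·| ≈ 24.315, ∠ ≈ 9.23°
|H| = 250 / 24.315 ≈ 10.282
Gain = 20 log₁₀(10.282) ≈ 20.24 dB
∠H = 0.00° − 9.23° = -9.23°

At s = jω = j25:
quadratic: (j25)² + 3.9·j25 + 25 = -600 + j97.5 → |·| ≈ 607.87, ∠ ≈ 170.77°
|H| = 250 / 607.87 ≈ 0.41127
Gain = 20 log₁₀(0.41127) ≈ -7.72 dB
∠H = 0.00° − 170.77° = -170.77°

ω = 1: 20.2 dB, -9.2°; ω = 25: -7.7 dB, -170.8°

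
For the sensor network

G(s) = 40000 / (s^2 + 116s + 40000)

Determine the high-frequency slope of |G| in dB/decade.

Each pole contributes −20 dB/decade at high frequency; each zero contributes +20 dB/decade.
Net: 0 zero(s) − 2 pole(s) → -40 dB/decade.

-40 dB/decade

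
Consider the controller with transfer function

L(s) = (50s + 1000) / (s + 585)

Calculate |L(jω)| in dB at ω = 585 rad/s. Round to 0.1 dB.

Substitute s = j585:
Numerator: 50(j585) + 1000 = 1000 + j29250
Denominator: (j585) + 585 = 585 + j585
|N| = √(1000² + 29250²) ≈ 29267, ∠N ≈ 88.04°
|D| = √(585² + 585²) ≈ 827.31, ∠D ≈ 45.00°
|L| = 29267 / 827.31 ≈ 35.376
Gain = 20 log₁₀(35.376) ≈ 30.97 dB

31.0 dB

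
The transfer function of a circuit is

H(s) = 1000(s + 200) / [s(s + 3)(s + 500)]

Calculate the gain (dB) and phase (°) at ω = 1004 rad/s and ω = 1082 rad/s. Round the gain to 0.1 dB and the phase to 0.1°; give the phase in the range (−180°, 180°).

ω = 1004: -60.9 dB, -164.6°; ω = 1082: -62.1 dB, -165.5°

At s = jω = j1004:
zero (s+200): 200 + j1004 → |·| = √(200²+1004²) = √1048016 ≈ 1023.7, ∠ = arctan(1004/200) ≈ 78.73°
pole (s+3): 3 + j1004 → |·| = √(3²+1004²) = √1008025 ≈ 1004, ∠ = arctan(1004/3) ≈ 89.83°
pole (s+500): 500 + j1004 → |·| = √(500²+1004²) = √1258016 ≈ 1121.6, ∠ = arctan(1004/500) ≈ 63.53°
pole at origin: |s| = 1004, ∠ = 90.00° (in denominator)
|H| = 1000 · 1023.7 / 1.1306e+09 ≈ 0.00090545
Gain = 20 log₁₀(0.00090545) ≈ -60.86 dB
∠H = 78.73° − 243.36° = -164.63°

At s = jω = j1082:
zero (s+200): 200 + j1082 → |·| = √(200²+1082²) = √1210724 ≈ 1100.3, ∠ = arctan(1082/200) ≈ 79.53°
pole (s+3): 3 + j1082 → |·| = √(3²+1082²) = √1170733 ≈ 1082, ∠ = arctan(1082/3) ≈ 89.84°
pole (s+500): 500 + j1082 → |·| = √(500²+1082²) = √1420724 ≈ 1191.9, ∠ = arctan(1082/500) ≈ 65.20°
pole at origin: |s| = 1082, ∠ = 90.00° (in denominator)
|H| = 1000 · 1100.3 / 1.3954e+09 ≈ 0.00078852
Gain = 20 log₁₀(0.00078852) ≈ -62.06 dB
∠H = 79.53° − 245.04° = -165.51°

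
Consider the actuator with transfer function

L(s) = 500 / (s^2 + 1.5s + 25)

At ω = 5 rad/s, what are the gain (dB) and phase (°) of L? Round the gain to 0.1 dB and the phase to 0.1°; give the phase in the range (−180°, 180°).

At s = jω = j5:
quadratic: (j5)² + 1.5·j5 + 25 = 0 + j7.5 → |·| ≈ 7.5, ∠ ≈ 90.00°
|L| = 500 / 7.5 ≈ 66.667
Gain = 20 log₁₀(66.667) ≈ 36.48 dB
∠L = 0.00° − 90.00° = -90.00°

36.5 dB, -90.0°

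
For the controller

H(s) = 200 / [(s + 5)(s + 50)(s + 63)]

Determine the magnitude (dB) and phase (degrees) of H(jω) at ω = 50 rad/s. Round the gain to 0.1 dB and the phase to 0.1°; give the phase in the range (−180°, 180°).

At s = jω = j50:
pole (s+5): 5 + j50 → |·| = √(5²+50²) = √2525 ≈ 50.249, ∠ = arctan(50/5) ≈ 84.29°
pole (s+50): 50 + j50 → |·| = √(50²+50²) = √5000 ≈ 70.711, ∠ = arctan(50/50) ≈ 45.00°
pole (s+63): 63 + j50 → |·| = √(63²+50²) = √6469 ≈ 80.43, ∠ = arctan(50/63) ≈ 38.44°
|H| = 200 / 2.8578e+05 ≈ 0.00069984
Gain = 20 log₁₀(0.00069984) ≈ -63.10 dB
∠H = 0.00° − 167.73° = -167.73°

-63.1 dB, -167.7°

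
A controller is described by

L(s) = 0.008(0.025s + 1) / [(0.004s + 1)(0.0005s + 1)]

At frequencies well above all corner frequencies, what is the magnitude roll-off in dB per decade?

-20 dB/decade

Each pole contributes −20 dB/decade at high frequency; each zero contributes +20 dB/decade.
Net: 1 zero(s) − 2 pole(s) → -20 dB/decade.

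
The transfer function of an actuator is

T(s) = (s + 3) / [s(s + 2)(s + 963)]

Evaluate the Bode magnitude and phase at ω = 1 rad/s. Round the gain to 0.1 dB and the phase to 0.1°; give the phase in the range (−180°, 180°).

-56.7 dB, -98.2°

At s = jω = j1:
zero (s+3): 3 + j1 → |·| = √(3²+1²) = √10 ≈ 3.1623, ∠ = arctan(1/3) ≈ 18.43°
pole (s+2): 2 + j1 → |·| = √(2²+1²) = √5 ≈ 2.2361, ∠ = arctan(1/2) ≈ 26.57°
pole (s+963): 963 + j1 → |·| = √(963²+1²) = √927370 ≈ 963, ∠ = arctan(1/963) ≈ 0.06°
pole at origin: |s| = 1, ∠ = 90.00° (in denominator)
|T| = 1 · 3.1623 / 2153.4 ≈ 0.0014685
Gain = 20 log₁₀(0.0014685) ≈ -56.66 dB
∠T = 18.43° − 116.63° = -98.20°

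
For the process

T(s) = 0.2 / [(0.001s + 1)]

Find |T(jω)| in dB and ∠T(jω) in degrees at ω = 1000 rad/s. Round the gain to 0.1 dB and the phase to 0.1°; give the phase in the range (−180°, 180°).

-17.0 dB, -45.0°

At ω = 1000 rad/s:
pole (1 + j1000·0.001) = 1 + j1 → |·| ≈ 1.4142, ∠ ≈ 45.00°
|T| = 0.2 · 1 / (1.4142) ≈ 0.14142
Gain = 20 log₁₀(0.14142) ≈ -16.99 dB
∠T = (0°) − (45.00°) = -45.00°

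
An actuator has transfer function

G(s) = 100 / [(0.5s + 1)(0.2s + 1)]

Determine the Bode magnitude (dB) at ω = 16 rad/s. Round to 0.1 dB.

At ω = 16 rad/s:
pole (1 + j16·0.5) = 1 + j8 → |·| ≈ 8.0623, ∠ ≈ 82.87°
pole (1 + j16·0.2) = 1 + j3.2 → |·| ≈ 3.3526, ∠ ≈ 72.65°
|G| = 100 · 1 / (8.0623 · 3.3526) ≈ 3.6996
Gain = 20 log₁₀(3.6996) ≈ 11.36 dB

11.4 dB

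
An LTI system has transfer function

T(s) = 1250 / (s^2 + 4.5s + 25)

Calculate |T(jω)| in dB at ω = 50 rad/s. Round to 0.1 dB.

-6.0 dB

At s = jω = j50:
quadratic: (j50)² + 4.5·j50 + 25 = -2475 + j225 → |·| ≈ 2485.2, ∠ ≈ 174.81°
|T| = 1250 / 2485.2 ≈ 0.50298
Gain = 20 log₁₀(0.50298) ≈ -5.97 dB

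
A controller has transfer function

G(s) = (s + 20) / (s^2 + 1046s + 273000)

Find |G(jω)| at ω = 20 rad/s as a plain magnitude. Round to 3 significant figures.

Substitute s = j20:
Numerator: (j20) + 20 = 20 + j20
Denominator: (j20)^2 + 1046(j20) + 273000 = 272600 + j20920
|N| = √(20² + 20²) ≈ 28.284, ∠N ≈ 45.00°
|D| = √(272600² + 20920²) ≈ 2.734e+05, ∠D ≈ 4.39°
|G| = 28.284 / 2.734e+05 ≈ 0.00010345

0.000103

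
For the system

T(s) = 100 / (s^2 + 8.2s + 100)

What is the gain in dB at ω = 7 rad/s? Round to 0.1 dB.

2.3 dB

At s = jω = j7:
quadratic: (j7)² + 8.2·j7 + 100 = 51 + j57.4 → |·| ≈ 76.784, ∠ ≈ 48.38°
|T| = 100 / 76.784 ≈ 1.3024
Gain = 20 log₁₀(1.3024) ≈ 2.29 dB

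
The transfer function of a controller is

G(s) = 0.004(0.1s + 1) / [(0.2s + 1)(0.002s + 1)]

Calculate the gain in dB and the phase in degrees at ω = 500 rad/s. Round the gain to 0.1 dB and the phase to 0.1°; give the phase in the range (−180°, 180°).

-57.0 dB, -45.6°

At ω = 500 rad/s:
zero (1 + j500·0.1) = 1 + j50 → |·| ≈ 50.01, ∠ ≈ 88.85°
pole (1 + j500·0.2) = 1 + j100 → |·| ≈ 100, ∠ ≈ 89.43°
pole (1 + j500·0.002) = 1 + j1 → |·| ≈ 1.4142, ∠ ≈ 45.00°
|G| = 0.004 · 50.01 / (100 · 1.4142) ≈ 0.0014145
Gain = 20 log₁₀(0.0014145) ≈ -56.99 dB
∠G = (88.85°) − (89.43° + 45.00°) = -45.58°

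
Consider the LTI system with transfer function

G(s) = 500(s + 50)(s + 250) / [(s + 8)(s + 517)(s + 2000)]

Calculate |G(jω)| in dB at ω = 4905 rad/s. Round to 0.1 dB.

At s = jω = j4905:
zero (s+50): 50 + j4905 → |·| = √(50²+4905²) = √24061525 ≈ 4905.3, ∠ = arctan(4905/50) ≈ 89.42°
zero (s+250): 250 + j4905 → |·| = √(250²+4905²) = √24121525 ≈ 4911.4, ∠ = arctan(4905/250) ≈ 87.08°
pole (s+8): 8 + j4905 → |·| = √(8²+4905²) = √24059089 ≈ 4905, ∠ = arctan(4905/8) ≈ 89.91°
pole (s+517): 517 + j4905 → |·| = √(517²+4905²) = √24326314 ≈ 4932.2, ∠ = arctan(4905/517) ≈ 83.98°
pole (s+2000): 2000 + j4905 → |·| = √(2000²+4905²) = √28059025 ≈ 5297.1, ∠ = arctan(4905/2000) ≈ 67.82°
|G| = 500 · 2.4092e+07 / 1.2815e+11 ≈ 0.093999
Gain = 20 log₁₀(0.093999) ≈ -20.54 dB

-20.5 dB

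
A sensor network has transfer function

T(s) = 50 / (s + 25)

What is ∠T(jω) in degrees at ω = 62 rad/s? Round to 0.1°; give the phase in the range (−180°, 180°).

Substitute s = j62:
Numerator: 50 = 50 + j0
Denominator: (j62) + 25 = 25 + j62
|N| = √(50² + 0²) ≈ 50, ∠N ≈ 0.00°
|D| = √(25² + 62²) ≈ 66.851, ∠D ≈ 68.04°
∠T = 0.00° − 68.04° = -68.04°

-68.0°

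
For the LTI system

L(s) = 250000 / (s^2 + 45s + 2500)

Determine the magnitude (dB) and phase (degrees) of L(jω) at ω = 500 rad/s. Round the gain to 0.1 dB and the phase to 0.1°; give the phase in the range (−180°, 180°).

0.1 dB, -174.8°

At s = jω = j500:
quadratic: (j500)² + 45·j500 + 2500 = -247500 + j22500 → |·| ≈ 2.4852e+05, ∠ ≈ 174.81°
|L| = 250000 / 2.4852e+05 ≈ 1.006
Gain = 20 log₁₀(1.006) ≈ 0.05 dB
∠L = 0.00° − 174.81° = -174.81°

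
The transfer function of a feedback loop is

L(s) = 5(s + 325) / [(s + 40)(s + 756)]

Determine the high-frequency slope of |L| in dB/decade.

-20 dB/decade

Each pole contributes −20 dB/decade at high frequency; each zero contributes +20 dB/decade.
Net: 1 zero(s) − 2 pole(s) → -20 dB/decade.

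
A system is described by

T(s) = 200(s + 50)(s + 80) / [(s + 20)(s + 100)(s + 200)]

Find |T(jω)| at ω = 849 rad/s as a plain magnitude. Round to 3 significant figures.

0.229

At s = jω = j849:
zero (s+50): 50 + j849 → |·| = √(50²+849²) = √723301 ≈ 850.47, ∠ = arctan(849/50) ≈ 86.63°
zero (s+80): 80 + j849 → |·| = √(80²+849²) = √727201 ≈ 852.76, ∠ = arctan(849/80) ≈ 84.62°
pole (s+20): 20 + j849 → |·| = √(20²+849²) = √721201 ≈ 849.24, ∠ = arctan(849/20) ≈ 88.65°
pole (s+100): 100 + j849 → |·| = √(100²+849²) = √730801 ≈ 854.87, ∠ = arctan(849/100) ≈ 83.28°
pole (s+200): 200 + j849 → |·| = √(200²+849²) = √760801 ≈ 872.24, ∠ = arctan(849/200) ≈ 76.74°
|T| = 200 · 7.2525e+05 / 6.3324e+08 ≈ 0.22906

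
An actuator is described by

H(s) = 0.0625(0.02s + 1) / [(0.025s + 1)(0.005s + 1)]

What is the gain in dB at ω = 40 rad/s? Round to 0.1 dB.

-25.1 dB

At ω = 40 rad/s:
zero (1 + j40·0.02) = 1 + j0.8 → |·| ≈ 1.2806, ∠ ≈ 38.66°
pole (1 + j40·0.025) = 1 + j1 → |·| ≈ 1.4142, ∠ ≈ 45.00°
pole (1 + j40·0.005) = 1 + j0.2 → |·| ≈ 1.0198, ∠ ≈ 11.31°
|H| = 0.0625 · 1.2806 / (1.4142 · 1.0198) ≈ 0.055497
Gain = 20 log₁₀(0.055497) ≈ -25.11 dB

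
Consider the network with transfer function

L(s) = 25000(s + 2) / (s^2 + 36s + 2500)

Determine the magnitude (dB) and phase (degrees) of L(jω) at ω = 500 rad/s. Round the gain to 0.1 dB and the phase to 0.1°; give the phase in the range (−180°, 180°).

34.0 dB, -86.1°

At s = jω = j500:
zero (s+2): 2 + j500 → |·| = √(2²+500²) = √250004 ≈ 500, ∠ = arctan(500/2) ≈ 89.77°
quadratic: (j500)² + 36·j500 + 2500 = -247500 + j18000 → |·| ≈ 2.4815e+05, ∠ ≈ 175.84°
|L| = 25000 · 500 / 2.4815e+05 ≈ 50.373
Gain = 20 log₁₀(50.373) ≈ 34.04 dB
∠L = 89.77° − 175.84° = -86.07°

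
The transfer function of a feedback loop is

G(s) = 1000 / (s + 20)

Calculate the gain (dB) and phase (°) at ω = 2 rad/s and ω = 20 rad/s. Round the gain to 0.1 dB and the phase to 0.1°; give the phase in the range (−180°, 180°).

Substitute s = j2:
Numerator: 1000 = 1000 + j0
Denominator: (j2) + 20 = 20 + j2
|N| = √(1000² + 0²) ≈ 1000, ∠N ≈ 0.00°
|D| = √(20² + 2²) ≈ 20.1, ∠D ≈ 5.71°
|G| = 1000 / 20.1 ≈ 49.751
Gain = 20 log₁₀(49.751) ≈ 33.94 dB
∠G = 0.00° − 5.71° = -5.71°

Substitute s = j20:
Numerator: 1000 = 1000 + j0
Denominator: (j20) + 20 = 20 + j20
|N| = √(1000² + 0²) ≈ 1000, ∠N ≈ 0.00°
|D| = √(20² + 20²) ≈ 28.284, ∠D ≈ 45.00°
|G| = 1000 / 28.284 ≈ 35.356
Gain = 20 log₁₀(35.356) ≈ 30.97 dB
∠G = 0.00° − 45.00° = -45.00°

ω = 2: 33.9 dB, -5.7°; ω = 20: 31.0 dB, -45.0°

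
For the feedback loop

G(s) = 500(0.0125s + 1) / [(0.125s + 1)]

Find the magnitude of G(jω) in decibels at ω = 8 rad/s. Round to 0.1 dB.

51.0 dB

At ω = 8 rad/s:
zero (1 + j8·0.0125) = 1 + j0.1 → |·| ≈ 1.005, ∠ ≈ 5.71°
pole (1 + j8·0.125) = 1 + j1 → |·| ≈ 1.4142, ∠ ≈ 45.00°
|G| = 500 · 1.005 / (1.4142) ≈ 355.32
Gain = 20 log₁₀(355.32) ≈ 51.01 dB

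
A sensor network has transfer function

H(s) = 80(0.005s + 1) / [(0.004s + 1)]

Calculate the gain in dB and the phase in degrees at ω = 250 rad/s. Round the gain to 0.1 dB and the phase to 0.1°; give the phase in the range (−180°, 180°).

39.1 dB, 6.3°

At ω = 250 rad/s:
zero (1 + j250·0.005) = 1 + j1.25 → |·| ≈ 1.6008, ∠ ≈ 51.34°
pole (1 + j250·0.004) = 1 + j1 → |·| ≈ 1.4142, ∠ ≈ 45.00°
|H| = 80 · 1.6008 / (1.4142) ≈ 90.556
Gain = 20 log₁₀(90.556) ≈ 39.14 dB
∠H = (51.34°) − (45.00°) = 6.34°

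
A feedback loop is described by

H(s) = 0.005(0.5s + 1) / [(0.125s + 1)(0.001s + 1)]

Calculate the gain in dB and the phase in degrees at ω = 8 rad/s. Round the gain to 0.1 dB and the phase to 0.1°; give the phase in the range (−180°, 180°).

At ω = 8 rad/s:
zero (1 + j8·0.5) = 1 + j4 → |·| ≈ 4.1231, ∠ ≈ 75.96°
pole (1 + j8·0.125) = 1 + j1 → |·| ≈ 1.4142, ∠ ≈ 45.00°
pole (1 + j8·0.001) = 1 + j0.008 → |·| ≈ 1, ∠ ≈ 0.46°
|H| = 0.005 · 4.1231 / (1.4142 · 1) ≈ 0.014577
Gain = 20 log₁₀(0.014577) ≈ -36.73 dB
∠H = (75.96°) − (45.00° + 0.46°) = 30.50°

-36.7 dB, 30.5°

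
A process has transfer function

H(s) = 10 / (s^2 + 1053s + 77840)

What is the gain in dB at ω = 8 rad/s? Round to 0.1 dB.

Substitute s = j8:
Numerator: 10 = 10 + j0
Denominator: (j8)^2 + 1053(j8) + 77840 = 77776 + j8424
|N| = √(10² + 0²) ≈ 10, ∠N ≈ 0.00°
|D| = √(77776² + 8424²) ≈ 78231, ∠D ≈ 6.18°
|H| = 10 / 78231 ≈ 0.00012783
Gain = 20 log₁₀(0.00012783) ≈ -77.87 dB

-77.9 dB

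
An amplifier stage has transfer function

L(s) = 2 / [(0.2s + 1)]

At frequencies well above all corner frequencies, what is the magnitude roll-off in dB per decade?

Each pole contributes −20 dB/decade at high frequency; each zero contributes +20 dB/decade.
Net: 0 zero(s) − 1 pole(s) → -20 dB/decade.

-20 dB/decade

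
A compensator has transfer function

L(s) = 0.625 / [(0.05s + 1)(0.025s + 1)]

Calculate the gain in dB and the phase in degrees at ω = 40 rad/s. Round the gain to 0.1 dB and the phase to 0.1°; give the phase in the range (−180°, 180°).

At ω = 40 rad/s:
pole (1 + j40·0.05) = 1 + j2 → |·| ≈ 2.2361, ∠ ≈ 63.43°
pole (1 + j40·0.025) = 1 + j1 → |·| ≈ 1.4142, ∠ ≈ 45.00°
|L| = 0.625 · 1 / (2.2361 · 1.4142) ≈ 0.19764
Gain = 20 log₁₀(0.19764) ≈ -14.08 dB
∠L = (0°) − (63.43° + 45.00°) = -108.43°

-14.1 dB, -108.4°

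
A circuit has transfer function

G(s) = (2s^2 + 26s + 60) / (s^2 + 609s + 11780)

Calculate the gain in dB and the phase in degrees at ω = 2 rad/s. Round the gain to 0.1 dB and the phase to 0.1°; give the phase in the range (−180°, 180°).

Substitute s = j2:
Numerator: 2(j2)^2 + 26(j2) + 60 = 52 + j52
Denominator: (j2)^2 + 609(j2) + 11780 = 11776 + j1218
|N| = √(52² + 52²) ≈ 73.539, ∠N ≈ 45.00°
|D| = √(11776² + 1218²) ≈ 11839, ∠D ≈ 5.91°
|G| = 73.539 / 11839 ≈ 0.0062116
Gain = 20 log₁₀(0.0062116) ≈ -44.14 dB
∠G = 45.00° − 5.91° = 39.09°

-44.1 dB, 39.1°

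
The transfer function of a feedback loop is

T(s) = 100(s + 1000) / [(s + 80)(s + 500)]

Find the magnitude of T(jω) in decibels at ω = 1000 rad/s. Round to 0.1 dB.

At s = jω = j1000:
zero (s+1000): 1000 + j1000 → |·| = √(1000²+1000²) = √2000000 ≈ 1414.2, ∠ = arctan(1000/1000) ≈ 45.00°
pole (s+80): 80 + j1000 → |·| = √(80²+1000²) = √1006400 ≈ 1003.2, ∠ = arctan(1000/80) ≈ 85.43°
pole (s+500): 500 + j1000 → |·| = √(500²+1000²) = √1250000 ≈ 1118, ∠ = arctan(1000/500) ≈ 63.43°
|T| = 100 · 1414.2 / 1.1216e+06 ≈ 0.12609
Gain = 20 log₁₀(0.12609) ≈ -17.99 dB

-18.0 dB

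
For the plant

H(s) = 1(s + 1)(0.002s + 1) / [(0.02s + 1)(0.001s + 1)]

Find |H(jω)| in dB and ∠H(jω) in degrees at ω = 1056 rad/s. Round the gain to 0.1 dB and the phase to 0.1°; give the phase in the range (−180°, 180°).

At ω = 1056 rad/s:
zero (1 + j1056·1) = 1 + j1056 → |·| ≈ 1056, ∠ ≈ 89.95°
zero (1 + j1056·0.002) = 1 + j2.112 → |·| ≈ 2.3368, ∠ ≈ 64.66°
pole (1 + j1056·0.02) = 1 + j21.12 → |·| ≈ 21.144, ∠ ≈ 87.29°
pole (1 + j1056·0.001) = 1 + j1.056 → |·| ≈ 1.4544, ∠ ≈ 46.56°
|H| = 1 · 1056 · 2.3368 / (21.144 · 1.4544) ≈ 80.244
Gain = 20 log₁₀(80.244) ≈ 38.09 dB
∠H = (89.95° + 64.66°) − (87.29° + 46.56°) = 20.76°

38.1 dB, 20.8°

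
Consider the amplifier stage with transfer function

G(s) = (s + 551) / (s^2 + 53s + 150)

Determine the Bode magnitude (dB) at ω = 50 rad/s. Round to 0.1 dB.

-16.1 dB

Substitute s = j50:
Numerator: (j50) + 551 = 551 + j50
Denominator: (j50)^2 + 53(j50) + 150 = -2350 + j2650
|N| = √(551² + 50²) ≈ 553.26, ∠N ≈ 5.19°
|D| = √(2350² + 2650²) ≈ 3541.9, ∠D ≈ 131.57°
|G| = 553.26 / 3541.9 ≈ 0.1562
Gain = 20 log₁₀(0.1562) ≈ -16.13 dB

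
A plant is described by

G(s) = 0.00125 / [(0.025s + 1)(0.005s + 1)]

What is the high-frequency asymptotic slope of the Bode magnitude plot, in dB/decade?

-40 dB/decade

Each pole contributes −20 dB/decade at high frequency; each zero contributes +20 dB/decade.
Net: 0 zero(s) − 2 pole(s) → -40 dB/decade.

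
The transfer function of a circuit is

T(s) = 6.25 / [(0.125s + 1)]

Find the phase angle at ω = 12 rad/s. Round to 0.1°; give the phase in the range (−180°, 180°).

At ω = 12 rad/s:
pole (1 + j12·0.125) = 1 + j1.5 → |·| ≈ 1.8028, ∠ ≈ 56.31°
∠T = (0°) − (56.31°) = -56.31°

-56.3°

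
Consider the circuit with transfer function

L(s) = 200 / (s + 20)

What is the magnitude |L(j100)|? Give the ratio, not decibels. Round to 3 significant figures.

1.96

At s = jω = j100:
pole (s+20): 20 + j100 → |·| = √(20²+100²) = √10400 ≈ 101.98, ∠ = arctan(100/20) ≈ 78.69°
|L| = 200 / 101.98 ≈ 1.9612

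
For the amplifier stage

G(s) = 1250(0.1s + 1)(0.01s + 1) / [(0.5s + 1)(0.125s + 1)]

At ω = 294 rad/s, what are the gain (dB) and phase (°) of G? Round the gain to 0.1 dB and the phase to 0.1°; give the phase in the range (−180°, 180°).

26.5 dB, -18.8°

At ω = 294 rad/s:
zero (1 + j294·0.1) = 1 + j29.4 → |·| ≈ 29.417, ∠ ≈ 88.05°
zero (1 + j294·0.01) = 1 + j2.94 → |·| ≈ 3.1054, ∠ ≈ 71.21°
pole (1 + j294·0.5) = 1 + j147 → |·| ≈ 147, ∠ ≈ 89.61°
pole (1 + j294·0.125) = 1 + j36.75 → |·| ≈ 36.764, ∠ ≈ 88.44°
|G| = 1250 · 29.417 · 3.1054 / (147 · 36.764) ≈ 21.129
Gain = 20 log₁₀(21.129) ≈ 26.50 dB
∠G = (88.05° + 71.21°) − (89.61° + 88.44°) = -18.79°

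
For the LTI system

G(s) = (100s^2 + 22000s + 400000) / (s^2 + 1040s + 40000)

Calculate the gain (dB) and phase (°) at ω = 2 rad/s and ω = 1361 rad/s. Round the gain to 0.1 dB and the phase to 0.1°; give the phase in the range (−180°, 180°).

Substitute s = j2:
Numerator: 100(j2)^2 + 22000(j2) + 400000 = 399600 + j44000
Denominator: (j2)^2 + 1040(j2) + 40000 = 39996 + j2080
|N| = √(399600² + 44000²) ≈ 4.0202e+05, ∠N ≈ 6.28°
|D| = √(39996² + 2080²) ≈ 40050, ∠D ≈ 2.98°
|G| = 4.0202e+05 / 40050 ≈ 10.038
Gain = 20 log₁₀(10.038) ≈ 20.03 dB
∠G = 6.28° − 2.98° = 3.30°

Substitute s = j1361:
Numerator: 100(j1361)^2 + 22000(j1361) + 400000 = -184832100 + j29942000
Denominator: (j1361)^2 + 1040(j1361) + 40000 = -1812321 + j1415440
|N| = √(184832100² + 29942000²) ≈ 1.8724e+08, ∠N ≈ 170.80°
|D| = √(1812321² + 1415440²) ≈ 2.2996e+06, ∠D ≈ 142.01°
|G| = 1.8724e+08 / 2.2996e+06 ≈ 81.423
Gain = 20 log₁₀(81.423) ≈ 38.21 dB
∠G = 170.80° − 142.01° = 28.79°

ω = 2: 20.0 dB, 3.3°; ω = 1361: 38.2 dB, 28.8°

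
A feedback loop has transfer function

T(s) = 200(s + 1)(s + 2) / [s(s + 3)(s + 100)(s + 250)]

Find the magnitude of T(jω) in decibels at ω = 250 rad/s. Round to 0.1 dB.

At s = jω = j250:
zero (s+1): 1 + j250 → |·| = √(1²+250²) = √62501 ≈ 250, ∠ = arctan(250/1) ≈ 89.77°
zero (s+2): 2 + j250 → |·| = √(2²+250²) = √62504 ≈ 250.01, ∠ = arctan(250/2) ≈ 89.54°
pole (s+3): 3 + j250 → |·| = √(3²+250²) = √62509 ≈ 250.02, ∠ = arctan(250/3) ≈ 89.31°
pole (s+100): 100 + j250 → |·| = √(100²+250²) = √72500 ≈ 269.26, ∠ = arctan(250/100) ≈ 68.20°
pole (s+250): 250 + j250 → |·| = √(250²+250²) = √125000 ≈ 353.55, ∠ = arctan(250/250) ≈ 45.00°
pole at origin: |s| = 250, ∠ = 90.00° (in denominator)
|T| = 200 · 62502 / 5.9503e+09 ≈ 0.0021008
Gain = 20 log₁₀(0.0021008) ≈ -53.55 dB

-53.6 dB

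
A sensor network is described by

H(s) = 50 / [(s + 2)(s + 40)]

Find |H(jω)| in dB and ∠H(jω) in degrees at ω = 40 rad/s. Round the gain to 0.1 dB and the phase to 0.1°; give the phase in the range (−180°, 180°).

-33.1 dB, -132.1°

At s = jω = j40:
pole (s+2): 2 + j40 → |·| = √(2²+40²) = √1604 ≈ 40.05, ∠ = arctan(40/2) ≈ 87.14°
pole (s+40): 40 + j40 → |·| = √(40²+40²) = √3200 ≈ 56.569, ∠ = arctan(40/40) ≈ 45.00°
|H| = 50 / 2265.6 ≈ 0.022069
Gain = 20 log₁₀(0.022069) ≈ -33.12 dB
∠H = 0.00° − 132.14° = -132.14°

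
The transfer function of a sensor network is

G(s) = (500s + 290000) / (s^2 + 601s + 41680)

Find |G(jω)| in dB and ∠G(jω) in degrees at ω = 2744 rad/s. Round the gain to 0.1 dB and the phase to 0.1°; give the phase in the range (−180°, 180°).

Substitute s = j2744:
Numerator: 500(j2744) + 290000 = 290000 + j1372000
Denominator: (j2744)^2 + 601(j2744) + 41680 = -7487856 + j1649144
|N| = √(290000² + 1372000²) ≈ 1.4023e+06, ∠N ≈ 78.07°
|D| = √(7487856² + 1649144²) ≈ 7.6673e+06, ∠D ≈ 167.58°
|G| = 1.4023e+06 / 7.6673e+06 ≈ 0.18289
Gain = 20 log₁₀(0.18289) ≈ -14.76 dB
∠G = 78.07° − 167.58° = -89.51°

-14.8 dB, -89.5°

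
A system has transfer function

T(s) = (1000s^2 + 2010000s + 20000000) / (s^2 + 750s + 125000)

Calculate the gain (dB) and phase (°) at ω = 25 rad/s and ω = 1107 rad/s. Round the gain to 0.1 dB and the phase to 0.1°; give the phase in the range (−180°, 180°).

ω = 25: 52.6 dB, 60.3°; ω = 1107: 65.3 dB, -24.5°

Substitute s = j25:
Numerator: 1000(j25)^2 + 2010000(j25) + 20000000 = 19375000 + j50250000
Denominator: (j25)^2 + 750(j25) + 125000 = 124375 + j18750
|N| = √(19375000² + 50250000²) ≈ 5.3856e+07, ∠N ≈ 68.91°
|D| = √(124375² + 18750²) ≈ 1.2578e+05, ∠D ≈ 8.57°
|T| = 5.3856e+07 / 1.2578e+05 ≈ 428.18
Gain = 20 log₁₀(428.18) ≈ 52.63 dB
∠T = 68.91° − 8.57° = 60.34°

Substitute s = j1107:
Numerator: 1000(j1107)^2 + 2010000(j1107) + 20000000 = -1205449000 + j2225070000
Denominator: (j1107)^2 + 750(j1107) + 125000 = -1100449 + j830250
|N| = √(1205449000² + 2225070000²) ≈ 2.5306e+09, ∠N ≈ 118.45°
|D| = √(1100449² + 830250²) ≈ 1.3785e+06, ∠D ≈ 142.97°
|T| = 2.5306e+09 / 1.3785e+06 ≈ 1835.8
Gain = 20 log₁₀(1835.8) ≈ 65.28 dB
∠T = 118.45° − 142.97° = -24.52°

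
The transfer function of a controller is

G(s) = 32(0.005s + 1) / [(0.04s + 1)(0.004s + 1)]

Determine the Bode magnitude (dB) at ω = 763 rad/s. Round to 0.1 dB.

At ω = 763 rad/s:
zero (1 + j763·0.005) = 1 + j3.815 → |·| ≈ 3.9439, ∠ ≈ 75.31°
pole (1 + j763·0.04) = 1 + j30.52 → |·| ≈ 30.536, ∠ ≈ 88.12°
pole (1 + j763·0.004) = 1 + j3.052 → |·| ≈ 3.2117, ∠ ≈ 71.86°
|G| = 32 · 3.9439 / (30.536 · 3.2117) ≈ 1.2869
Gain = 20 log₁₀(1.2869) ≈ 2.19 dB

2.2 dB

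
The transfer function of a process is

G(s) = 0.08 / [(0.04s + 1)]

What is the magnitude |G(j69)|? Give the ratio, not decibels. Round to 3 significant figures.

0.0273

At ω = 69 rad/s:
pole (1 + j69·0.04) = 1 + j2.76 → |·| ≈ 2.9356, ∠ ≈ 70.08°
|G| = 0.08 · 1 / (2.9356) ≈ 0.027252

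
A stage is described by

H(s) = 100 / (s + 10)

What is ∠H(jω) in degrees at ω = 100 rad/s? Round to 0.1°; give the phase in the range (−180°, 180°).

Substitute s = j100:
Numerator: 100 = 100 + j0
Denominator: (j100) + 10 = 10 + j100
|N| = √(100² + 0²) ≈ 100, ∠N ≈ 0.00°
|D| = √(10² + 100²) ≈ 100.5, ∠D ≈ 84.29°
∠H = 0.00° − 84.29° = -84.29°

-84.3°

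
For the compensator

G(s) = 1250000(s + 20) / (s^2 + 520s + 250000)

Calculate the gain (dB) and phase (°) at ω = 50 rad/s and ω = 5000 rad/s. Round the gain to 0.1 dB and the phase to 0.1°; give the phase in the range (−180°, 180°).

At s = jω = j50:
zero (s+20): 20 + j50 → |·| = √(20²+50²) = √2900 ≈ 53.852, ∠ = arctan(50/20) ≈ 68.20°
quadratic: (j50)² + 520·j50 + 250000 = 247500 + j26000 → |·| ≈ 2.4886e+05, ∠ ≈ 6.00°
|G| = 1250000 · 53.852 / 2.4886e+05 ≈ 270.49
Gain = 20 log₁₀(270.49) ≈ 48.64 dB
∠G = 68.20° − 6.00° = 62.20°

At s = jω = j5000:
zero (s+20): 20 + j5000 → |·| = √(20²+5000²) = √25000400 ≈ 5000, ∠ = arctan(5000/20) ≈ 89.77°
quadratic: (j5000)² + 520·j5000 + 250000 = -24750000 + j2600000 → |·| ≈ 2.4886e+07, ∠ ≈ 174.00°
|G| = 1250000 · 5000 / 2.4886e+07 ≈ 251.15
Gain = 20 log₁₀(251.15) ≈ 48.00 dB
∠G = 89.77° − 174.00° = -84.23°

ω = 50: 48.6 dB, 62.2°; ω = 5000: 48.0 dB, -84.2°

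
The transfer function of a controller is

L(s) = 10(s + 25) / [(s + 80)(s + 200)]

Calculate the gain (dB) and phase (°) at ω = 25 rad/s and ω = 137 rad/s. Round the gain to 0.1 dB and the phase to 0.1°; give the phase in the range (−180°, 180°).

ω = 25: -33.6 dB, 20.5°; ω = 137: -28.8 dB, -14.5°

At s = jω = j25:
zero (s+25): 25 + j25 → |·| = √(25²+25²) = √1250 ≈ 35.355, ∠ = arctan(25/25) ≈ 45.00°
pole (s+80): 80 + j25 → |·| = √(80²+25²) = √7025 ≈ 83.815, ∠ = arctan(25/80) ≈ 17.35°
pole (s+200): 200 + j25 → |·| = √(200²+25²) = √40625 ≈ 201.56, ∠ = arctan(25/200) ≈ 7.13°
|L| = 10 · 35.355 / 16894 ≈ 0.020928
Gain = 20 log₁₀(0.020928) ≈ -33.59 dB
∠L = 45.00° − 24.48° = 20.52°

At s = jω = j137:
zero (s+25): 25 + j137 → |·| = √(25²+137²) = √19394 ≈ 139.26, ∠ = arctan(137/25) ≈ 79.66°
pole (s+80): 80 + j137 → |·| = √(80²+137²) = √25169 ≈ 158.65, ∠ = arctan(137/80) ≈ 59.72°
pole (s+200): 200 + j137 → |·| = √(200²+137²) = √58769 ≈ 242.42, ∠ = arctan(137/200) ≈ 34.41°
|L| = 10 · 139.26 / 38460 ≈ 0.036209
Gain = 20 log₁₀(0.036209) ≈ -28.82 dB
∠L = 79.66° − 94.13° = -14.47°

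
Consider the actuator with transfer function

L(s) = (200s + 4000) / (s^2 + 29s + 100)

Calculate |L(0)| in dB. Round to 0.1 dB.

32.0 dB

L(0) = 4000 / 100 = 40
20 log₁₀(40) ≈ 32.04 dB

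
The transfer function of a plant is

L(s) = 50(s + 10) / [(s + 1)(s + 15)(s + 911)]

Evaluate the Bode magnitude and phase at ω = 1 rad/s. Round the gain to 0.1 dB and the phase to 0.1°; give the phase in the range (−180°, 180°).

At s = jω = j1:
zero (s+10): 10 + j1 → |·| = √(10²+1²) = √101 ≈ 10.05, ∠ = arctan(1/10) ≈ 5.71°
pole (s+1): 1 + j1 → |·| = √(1²+1²) = √2 ≈ 1.4142, ∠ = arctan(1/1) ≈ 45.00°
pole (s+15): 15 + j1 → |·| = √(15²+1²) = √226 ≈ 15.033, ∠ = arctan(1/15) ≈ 3.81°
pole (s+911): 911 + j1 → |·| = √(911²+1²) = √829922 ≈ 911, ∠ = arctan(1/911) ≈ 0.06°
|L| = 50 · 10.05 / 19368 ≈ 0.025945
Gain = 20 log₁₀(0.025945) ≈ -31.72 dB
∠L = 5.71° − 48.87° = -43.16°

-31.7 dB, -43.2°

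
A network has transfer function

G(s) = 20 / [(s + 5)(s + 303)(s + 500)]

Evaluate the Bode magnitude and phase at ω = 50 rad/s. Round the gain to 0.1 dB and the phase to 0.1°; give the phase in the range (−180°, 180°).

-111.8 dB, -99.4°

At s = jω = j50:
pole (s+5): 5 + j50 → |·| = √(5²+50²) = √2525 ≈ 50.249, ∠ = arctan(50/5) ≈ 84.29°
pole (s+303): 303 + j50 → |·| = √(303²+50²) = √94309 ≈ 307.1, ∠ = arctan(50/303) ≈ 9.37°
pole (s+500): 500 + j50 → |·| = √(500²+50²) = √252500 ≈ 502.49, ∠ = arctan(50/500) ≈ 5.71°
|G| = 20 / 7.7542e+06 ≈ 2.5792e-06
Gain = 20 log₁₀(2.5792e-06) ≈ -111.77 dB
∠G = 0.00° − 99.37° = -99.37°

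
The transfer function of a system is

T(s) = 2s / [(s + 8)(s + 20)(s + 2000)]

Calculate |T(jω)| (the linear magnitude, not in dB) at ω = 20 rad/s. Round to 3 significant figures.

3.28e-05

At s = jω = j20:
zero at origin: s = j20 → |·| = 20, ∠ = 90.00°
pole (s+8): 8 + j20 → |·| = √(8²+20²) = √464 ≈ 21.541, ∠ = arctan(20/8) ≈ 68.20°
pole (s+20): 20 + j20 → |·| = √(20²+20²) = √800 ≈ 28.284, ∠ = arctan(20/20) ≈ 45.00°
pole (s+2000): 2000 + j20 → |·| = √(2000²+20²) = √4000400 ≈ 2000.1, ∠ = arctan(20/2000) ≈ 0.57°
|T| = 2 · 20 / 1.2186e+06 ≈ 3.2825e-05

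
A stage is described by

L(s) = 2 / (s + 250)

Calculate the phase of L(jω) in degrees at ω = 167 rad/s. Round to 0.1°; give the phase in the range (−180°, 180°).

-33.7°

Substitute s = j167:
Numerator: 2 = 2 + j0
Denominator: (j167) + 250 = 250 + j167
|N| = √(2² + 0²) ≈ 2, ∠N ≈ 0.00°
|D| = √(250² + 167²) ≈ 300.65, ∠D ≈ 33.74°
∠L = 0.00° − 33.74° = -33.74°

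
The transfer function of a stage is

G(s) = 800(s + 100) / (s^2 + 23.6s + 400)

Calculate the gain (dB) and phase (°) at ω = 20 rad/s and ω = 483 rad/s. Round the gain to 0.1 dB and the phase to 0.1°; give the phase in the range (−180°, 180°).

At s = jω = j20:
zero (s+100): 100 + j20 → |·| = √(100²+20²) = √10400 ≈ 101.98, ∠ = arctan(20/100) ≈ 11.31°
quadratic: (j20)² + 23.6·j20 + 400 = 0 + j472 → |·| ≈ 472, ∠ ≈ 90.00°
|G| = 800 · 101.98 / 472 ≈ 172.85
Gain = 20 log₁₀(172.85) ≈ 44.75 dB
∠G = 11.31° − 90.00° = -78.69°

At s = jω = j483:
zero (s+100): 100 + j483 → |·| = √(100²+483²) = √243289 ≈ 493.24, ∠ = arctan(483/100) ≈ 78.30°
quadratic: (j483)² + 23.6·j483 + 400 = -232889 + j11398.8 → |·| ≈ 2.3317e+05, ∠ ≈ 177.20°
|G| = 800 · 493.24 / 2.3317e+05 ≈ 1.6923
Gain = 20 log₁₀(1.6923) ≈ 4.57 dB
∠G = 78.30° − 177.20° = -98.90°

ω = 20: 44.8 dB, -78.7°; ω = 483: 4.6 dB, -98.9°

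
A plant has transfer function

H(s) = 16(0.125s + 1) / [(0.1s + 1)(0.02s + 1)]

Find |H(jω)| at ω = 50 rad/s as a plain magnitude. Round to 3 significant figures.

At ω = 50 rad/s:
zero (1 + j50·0.125) = 1 + j6.25 → |·| ≈ 6.3295, ∠ ≈ 80.91°
pole (1 + j50·0.1) = 1 + j5 → |·| ≈ 5.099, ∠ ≈ 78.69°
pole (1 + j50·0.02) = 1 + j1 → |·| ≈ 1.4142, ∠ ≈ 45.00°
|H| = 16 · 6.3295 / (5.099 · 1.4142) ≈ 14.044

14.0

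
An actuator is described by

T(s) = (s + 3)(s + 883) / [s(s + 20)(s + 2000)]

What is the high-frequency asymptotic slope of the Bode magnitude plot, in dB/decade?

-20 dB/decade

Each pole contributes −20 dB/decade at high frequency; each zero contributes +20 dB/decade.
Net: 2 zero(s) − 3 pole(s) → -20 dB/decade.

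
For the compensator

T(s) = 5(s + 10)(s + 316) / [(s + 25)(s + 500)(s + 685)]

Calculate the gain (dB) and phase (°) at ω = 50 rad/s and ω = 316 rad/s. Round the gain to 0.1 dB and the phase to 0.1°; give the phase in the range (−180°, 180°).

At s = jω = j50:
zero (s+10): 10 + j50 → |·| = √(10²+50²) = √2600 ≈ 50.99, ∠ = arctan(50/10) ≈ 78.69°
zero (s+316): 316 + j50 → |·| = √(316²+50²) = √102356 ≈ 319.93, ∠ = arctan(50/316) ≈ 8.99°
pole (s+25): 25 + j50 → |·| = √(25²+50²) = √3125 ≈ 55.902, ∠ = arctan(50/25) ≈ 63.43°
pole (s+500): 500 + j50 → |·| = √(500²+50²) = √252500 ≈ 502.49, ∠ = arctan(50/500) ≈ 5.71°
pole (s+685): 685 + j50 → |·| = √(685²+50²) = √471725 ≈ 686.82, ∠ = arctan(50/685) ≈ 4.17°
|T| = 5 · 16313 / 1.9293e+07 ≈ 0.0042277
Gain = 20 log₁₀(0.0042277) ≈ -47.48 dB
∠T = 87.68° − 73.31° = 14.37°

At s = jω = j316:
zero (s+10): 10 + j316 → |·| = √(10²+316²) = √99956 ≈ 316.16, ∠ = arctan(316/10) ≈ 88.19°
zero (s+316): 316 + j316 → |·| = √(316²+316²) = √199712 ≈ 446.89, ∠ = arctan(316/316) ≈ 45.00°
pole (s+25): 25 + j316 → |·| = √(25²+316²) = √100481 ≈ 316.99, ∠ = arctan(316/25) ≈ 85.48°
pole (s+500): 500 + j316 → |·| = √(500²+316²) = √349856 ≈ 591.49, ∠ = arctan(316/500) ≈ 32.29°
pole (s+685): 685 + j316 → |·| = √(685²+316²) = √569081 ≈ 754.37, ∠ = arctan(316/685) ≈ 24.76°
|T| = 5 · 1.4129e+05 / 1.4144e+08 ≈ 0.0049947
Gain = 20 log₁₀(0.0049947) ≈ -46.03 dB
∠T = 133.19° − 142.53° = -9.34°

ω = 50: -47.5 dB, 14.4°; ω = 316: -46.0 dB, -9.3°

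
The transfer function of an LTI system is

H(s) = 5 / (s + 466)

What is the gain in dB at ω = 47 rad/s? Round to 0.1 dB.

At s = jω = j47:
pole (s+466): 466 + j47 → |·| = √(466²+47²) = √219365 ≈ 468.36, ∠ = arctan(47/466) ≈ 5.76°
|H| = 5 / 468.36 ≈ 0.010676
Gain = 20 log₁₀(0.010676) ≈ -39.43 dB

-39.4 dB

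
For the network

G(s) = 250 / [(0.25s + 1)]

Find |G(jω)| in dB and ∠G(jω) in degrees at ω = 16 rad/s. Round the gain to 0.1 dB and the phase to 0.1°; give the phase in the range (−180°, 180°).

At ω = 16 rad/s:
pole (1 + j16·0.25) = 1 + j4 → |·| ≈ 4.1231, ∠ ≈ 75.96°
|G| = 250 · 1 / (4.1231) ≈ 60.634
Gain = 20 log₁₀(60.634) ≈ 35.65 dB
∠G = (0°) − (75.96°) = -75.96°

35.7 dB, -76.0°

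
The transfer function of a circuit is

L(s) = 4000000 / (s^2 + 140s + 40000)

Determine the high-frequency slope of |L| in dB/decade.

Each pole contributes −20 dB/decade at high frequency; each zero contributes +20 dB/decade.
Net: 0 zero(s) − 2 pole(s) → -40 dB/decade.

-40 dB/decade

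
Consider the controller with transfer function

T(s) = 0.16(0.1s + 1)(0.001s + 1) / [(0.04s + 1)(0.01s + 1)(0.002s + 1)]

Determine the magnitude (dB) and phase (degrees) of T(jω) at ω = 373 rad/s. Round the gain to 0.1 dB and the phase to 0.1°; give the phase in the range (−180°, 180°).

At ω = 373 rad/s:
zero (1 + j373·0.1) = 1 + j37.3 → |·| ≈ 37.313, ∠ ≈ 88.46°
zero (1 + j373·0.001) = 1 + j0.373 → |·| ≈ 1.0673, ∠ ≈ 20.46°
pole (1 + j373·0.04) = 1 + j14.92 → |·| ≈ 14.953, ∠ ≈ 86.17°
pole (1 + j373·0.01) = 1 + j3.73 → |·| ≈ 3.8617, ∠ ≈ 74.99°
pole (1 + j373·0.002) = 1 + j0.746 → |·| ≈ 1.2476, ∠ ≈ 36.72°
|T| = 0.16 · 37.313 · 1.0673 / (14.953 · 3.8617 · 1.2476) ≈ 0.088447
Gain = 20 log₁₀(0.088447) ≈ -21.07 dB
∠T = (88.46° + 20.46°) − (86.17° + 74.99° + 36.72°) = -88.96°

-21.1 dB, -89.0°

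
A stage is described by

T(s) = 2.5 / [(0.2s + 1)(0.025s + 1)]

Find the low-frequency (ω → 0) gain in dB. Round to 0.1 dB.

T(0) = 2.5 · 1 / 1 = 2.5
20 log₁₀(2.5) ≈ 7.96 dB

8.0 dB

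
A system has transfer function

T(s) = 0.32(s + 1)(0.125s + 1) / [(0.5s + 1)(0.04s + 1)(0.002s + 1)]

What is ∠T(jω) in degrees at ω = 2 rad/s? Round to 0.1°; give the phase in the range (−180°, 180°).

At ω = 2 rad/s:
zero (1 + j2·1) = 1 + j2 → |·| ≈ 2.2361, ∠ ≈ 63.43°
zero (1 + j2·0.125) = 1 + j0.25 → |·| ≈ 1.0308, ∠ ≈ 14.04°
pole (1 + j2·0.5) = 1 + j1 → |·| ≈ 1.4142, ∠ ≈ 45.00°
pole (1 + j2·0.04) = 1 + j0.08 → |·| ≈ 1.0032, ∠ ≈ 4.57°
pole (1 + j2·0.002) = 1 + j0.004 → |·| ≈ 1, ∠ ≈ 0.23°
∠T = (63.43° + 14.04°) − (45.00° + 4.57° + 0.23°) = 27.67°

27.7°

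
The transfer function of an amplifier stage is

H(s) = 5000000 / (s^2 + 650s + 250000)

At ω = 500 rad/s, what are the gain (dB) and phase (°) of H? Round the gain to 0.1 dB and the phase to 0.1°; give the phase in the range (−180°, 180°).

At s = jω = j500:
quadratic: (j500)² + 650·j500 + 250000 = 0 + j325000 → |·| ≈ 3.25e+05, ∠ ≈ 90.00°
|H| = 5000000 / 3.25e+05 ≈ 15.385
Gain = 20 log₁₀(15.385) ≈ 23.74 dB
∠H = 0.00° − 90.00° = -90.00°

23.7 dB, -90.0°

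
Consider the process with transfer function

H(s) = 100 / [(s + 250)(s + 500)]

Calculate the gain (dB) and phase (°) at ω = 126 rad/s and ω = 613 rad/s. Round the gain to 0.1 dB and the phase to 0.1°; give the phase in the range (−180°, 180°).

ω = 126: -63.2 dB, -40.9°; ω = 613: -74.4 dB, -118.6°

At s = jω = j126:
pole (s+250): 250 + j126 → |·| = √(250²+126²) = √78376 ≈ 279.96, ∠ = arctan(126/250) ≈ 26.75°
pole (s+500): 500 + j126 → |·| = √(500²+126²) = √265876 ≈ 515.63, ∠ = arctan(126/500) ≈ 14.14°
|H| = 100 / 1.4436e+05 ≈ 0.00069271
Gain = 20 log₁₀(0.00069271) ≈ -63.19 dB
∠H = 0.00° − 40.89° = -40.89°

At s = jω = j613:
pole (s+250): 250 + j613 → |·| = √(250²+613²) = √438269 ≈ 662.02, ∠ = arctan(613/250) ≈ 67.81°
pole (s+500): 500 + j613 → |·| = √(500²+613²) = √625769 ≈ 791.06, ∠ = arctan(613/500) ≈ 50.80°
|H| = 100 / 5.237e+05 ≈ 0.00019095
Gain = 20 log₁₀(0.00019095) ≈ -74.38 dB
∠H = 0.00° − 118.61° = -118.61°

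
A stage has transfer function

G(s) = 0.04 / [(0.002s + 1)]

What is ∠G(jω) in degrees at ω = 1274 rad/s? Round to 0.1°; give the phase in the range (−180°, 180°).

At ω = 1274 rad/s:
pole (1 + j1274·0.002) = 1 + j2.548 → |·| ≈ 2.7372, ∠ ≈ 68.57°
∠G = (0°) − (68.57°) = -68.57°

-68.6°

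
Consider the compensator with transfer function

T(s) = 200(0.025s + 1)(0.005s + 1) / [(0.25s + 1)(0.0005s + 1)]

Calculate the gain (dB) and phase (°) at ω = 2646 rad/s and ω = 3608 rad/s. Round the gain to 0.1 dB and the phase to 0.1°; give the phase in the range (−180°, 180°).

ω = 2646: 44.1 dB, 32.0°; ω = 3608: 44.9 dB, 25.3°

At ω = 2646 rad/s:
zero (1 + j2646·0.025) = 1 + j66.15 → |·| ≈ 66.158, ∠ ≈ 89.13°
zero (1 + j2646·0.005) = 1 + j13.23 → |·| ≈ 13.268, ∠ ≈ 85.68°
pole (1 + j2646·0.25) = 1 + j661.5 → |·| ≈ 661.5, ∠ ≈ 89.91°
pole (1 + j2646·0.0005) = 1 + j1.323 → |·| ≈ 1.6584, ∠ ≈ 52.92°
|T| = 200 · 66.158 · 13.268 / (661.5 · 1.6584) ≈ 160.03
Gain = 20 log₁₀(160.03) ≈ 44.08 dB
∠T = (89.13° + 85.68°) − (89.91° + 52.92°) = 31.98°

At ω = 3608 rad/s:
zero (1 + j3608·0.025) = 1 + j90.2 → |·| ≈ 90.206, ∠ ≈ 89.36°
zero (1 + j3608·0.005) = 1 + j18.04 → |·| ≈ 18.068, ∠ ≈ 86.83°
pole (1 + j3608·0.25) = 1 + j902 → |·| ≈ 902, ∠ ≈ 89.94°
pole (1 + j3608·0.0005) = 1 + j1.804 → |·| ≈ 2.0626, ∠ ≈ 61.00°
|T| = 200 · 90.206 · 18.068 / (902 · 2.0626) ≈ 175.21
Gain = 20 log₁₀(175.21) ≈ 44.87 dB
∠T = (89.36° + 86.83°) − (89.94° + 61.00°) = 25.25°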